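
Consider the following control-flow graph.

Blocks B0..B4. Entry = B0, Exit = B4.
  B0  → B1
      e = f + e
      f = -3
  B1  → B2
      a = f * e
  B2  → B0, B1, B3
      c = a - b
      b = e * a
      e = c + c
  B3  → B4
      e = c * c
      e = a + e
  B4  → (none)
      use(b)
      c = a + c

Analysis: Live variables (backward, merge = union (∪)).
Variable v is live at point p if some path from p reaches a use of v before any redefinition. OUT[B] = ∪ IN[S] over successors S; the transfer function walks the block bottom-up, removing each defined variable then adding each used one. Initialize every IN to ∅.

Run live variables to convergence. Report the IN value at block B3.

Answer: {a, b, c}

Trace:
Fixpoint table:
  B0: | IN={b, e, f} | OUT={b, e, f}
  B1: | IN={b, e, f} | OUT={a, b, e, f}
  B2: | IN={a, b, e, f} | OUT={a, b, c, e, f}
  B3: | IN={a, b, c} | OUT={a, b, c}
  B4: | IN={a, b, c} | OUT={}

Merge at B3: OUT[B3] = IN[B4] = {a, b, c}
Applying B3's transfer function to that OUT value gives IN[B3] (row B3 above).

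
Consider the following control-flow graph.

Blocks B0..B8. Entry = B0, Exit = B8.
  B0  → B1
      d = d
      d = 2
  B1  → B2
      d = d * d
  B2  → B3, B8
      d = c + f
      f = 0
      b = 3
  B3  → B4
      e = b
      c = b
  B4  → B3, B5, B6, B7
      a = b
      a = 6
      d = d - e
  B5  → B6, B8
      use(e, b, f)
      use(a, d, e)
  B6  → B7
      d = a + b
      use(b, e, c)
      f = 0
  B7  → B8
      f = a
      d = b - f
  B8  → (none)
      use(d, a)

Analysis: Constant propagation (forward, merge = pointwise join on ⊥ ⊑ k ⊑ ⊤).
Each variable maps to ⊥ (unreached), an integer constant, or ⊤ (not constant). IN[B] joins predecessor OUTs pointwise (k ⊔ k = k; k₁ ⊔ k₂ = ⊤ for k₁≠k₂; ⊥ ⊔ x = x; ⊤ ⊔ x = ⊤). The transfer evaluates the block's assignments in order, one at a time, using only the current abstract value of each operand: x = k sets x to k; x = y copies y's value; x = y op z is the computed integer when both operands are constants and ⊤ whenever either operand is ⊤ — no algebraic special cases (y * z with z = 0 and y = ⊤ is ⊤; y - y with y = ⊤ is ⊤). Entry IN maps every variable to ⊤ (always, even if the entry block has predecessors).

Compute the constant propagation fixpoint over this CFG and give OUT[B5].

Answer: {a: 6, b: 3, c: 3, d: ⊤, e: 3, f: 0}

Derivation:
Converged values:
  B0:  IN=(all ⊤)  OUT={d:2; rest ⊤}
  B1:  IN={d:2; rest ⊤}  OUT={d:4; rest ⊤}
  B2:  IN={d:4; rest ⊤}  OUT={b:3, f:0; rest ⊤}
  B3:  IN={b:3, f:0; rest ⊤}  OUT={b:3, c:3, e:3, f:0; rest ⊤}
  B4:  IN={b:3, c:3, e:3, f:0; rest ⊤}  OUT={a:6, b:3, c:3, e:3, f:0; rest ⊤}
  B5:  IN={a:6, b:3, c:3, e:3, f:0; rest ⊤}  OUT={a:6, b:3, c:3, e:3, f:0; rest ⊤}
  B6:  IN={a:6, b:3, c:3, e:3, f:0; rest ⊤}  OUT={a:6, b:3, c:3, d:9, e:3, f:0; rest ⊤}
  B7:  IN={a:6, b:3, c:3, e:3, f:0; rest ⊤}  OUT={a:6, b:3, c:3, d:-3, e:3, f:6; rest ⊤}
  B8:  IN={b:3; rest ⊤}  OUT={b:3; rest ⊤}

Merge at B5: IN[B5] = OUT[B4] = {a: 6, b: 3, c: 3, d: ⊤, e: 3, f: 0}
Applying B5's transfer function to that IN value gives OUT[B5] (row B5 above).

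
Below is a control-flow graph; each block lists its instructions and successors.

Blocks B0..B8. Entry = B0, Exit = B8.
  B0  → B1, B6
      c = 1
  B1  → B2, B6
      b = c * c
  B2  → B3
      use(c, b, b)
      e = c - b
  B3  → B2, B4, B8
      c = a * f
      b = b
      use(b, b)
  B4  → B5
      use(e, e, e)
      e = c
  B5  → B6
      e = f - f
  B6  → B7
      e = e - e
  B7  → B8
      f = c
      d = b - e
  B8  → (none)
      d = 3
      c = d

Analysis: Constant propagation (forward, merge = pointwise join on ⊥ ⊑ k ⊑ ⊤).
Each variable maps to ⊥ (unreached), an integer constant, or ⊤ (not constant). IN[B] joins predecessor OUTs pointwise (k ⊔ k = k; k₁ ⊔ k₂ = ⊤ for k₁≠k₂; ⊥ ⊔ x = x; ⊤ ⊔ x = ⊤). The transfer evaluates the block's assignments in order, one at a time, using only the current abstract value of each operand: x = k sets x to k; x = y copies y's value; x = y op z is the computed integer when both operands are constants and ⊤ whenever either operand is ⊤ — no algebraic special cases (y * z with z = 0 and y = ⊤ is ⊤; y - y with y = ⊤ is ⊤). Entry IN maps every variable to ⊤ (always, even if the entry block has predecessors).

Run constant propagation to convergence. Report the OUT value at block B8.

Answer: {a: ⊤, b: ⊤, c: 3, d: 3, e: ⊤, f: ⊤}

Working:
Converged values:
  B0:  IN=(all ⊤)  OUT={c:1; rest ⊤}
  B1:  IN={c:1; rest ⊤}  OUT={b:1, c:1; rest ⊤}
  B2:  IN={b:1; rest ⊤}  OUT={b:1; rest ⊤}
  B3:  IN={b:1; rest ⊤}  OUT={b:1; rest ⊤}
  B4:  IN={b:1; rest ⊤}  OUT={b:1; rest ⊤}
  B5:  IN={b:1; rest ⊤}  OUT={b:1; rest ⊤}
  B6:  IN=(all ⊤)  OUT=(all ⊤)
  B7:  IN=(all ⊤)  OUT=(all ⊤)
  B8:  IN=(all ⊤)  OUT={c:3, d:3; rest ⊤}

Merge at B8: IN[B8] = OUT[B3] ⊔ OUT[B7] = {a: ⊤, b: ⊤, c: ⊤, d: ⊤, e: ⊤, f: ⊤}
Applying B8's transfer function to that IN value gives OUT[B8] (row B8 above).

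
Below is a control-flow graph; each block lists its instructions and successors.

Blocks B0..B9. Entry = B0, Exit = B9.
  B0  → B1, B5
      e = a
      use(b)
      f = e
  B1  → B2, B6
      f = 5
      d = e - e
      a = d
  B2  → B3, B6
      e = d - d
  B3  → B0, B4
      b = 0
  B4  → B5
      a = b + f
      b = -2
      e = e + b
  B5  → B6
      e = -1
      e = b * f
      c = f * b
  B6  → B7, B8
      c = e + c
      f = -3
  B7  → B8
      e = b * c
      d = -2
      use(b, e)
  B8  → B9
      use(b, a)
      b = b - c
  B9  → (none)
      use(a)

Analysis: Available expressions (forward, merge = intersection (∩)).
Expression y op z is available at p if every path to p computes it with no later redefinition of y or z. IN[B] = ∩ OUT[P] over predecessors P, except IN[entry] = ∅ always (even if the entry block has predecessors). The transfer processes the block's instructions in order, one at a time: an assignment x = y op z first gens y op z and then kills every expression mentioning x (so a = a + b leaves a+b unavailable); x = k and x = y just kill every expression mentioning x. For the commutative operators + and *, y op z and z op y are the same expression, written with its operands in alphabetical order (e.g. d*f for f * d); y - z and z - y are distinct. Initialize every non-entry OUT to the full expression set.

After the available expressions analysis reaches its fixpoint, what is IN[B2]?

Answer: {e-e}

Working:
Fixpoint table:
  B0:  IN={}  OUT={}
  B1:  IN={}  OUT={e-e}
  B2:  IN={e-e}  OUT={d-d}
  B3:  IN={d-d}  OUT={d-d}
  B4:  IN={d-d}  OUT={d-d}
  B5:  IN={}  OUT={b*f}
  B6:  IN={}  OUT={}
  B7:  IN={}  OUT={b*c}
  B8:  IN={}  OUT={}
  B9:  IN={}  OUT={}

Merge at B2: IN[B2] = OUT[B1] = {e-e}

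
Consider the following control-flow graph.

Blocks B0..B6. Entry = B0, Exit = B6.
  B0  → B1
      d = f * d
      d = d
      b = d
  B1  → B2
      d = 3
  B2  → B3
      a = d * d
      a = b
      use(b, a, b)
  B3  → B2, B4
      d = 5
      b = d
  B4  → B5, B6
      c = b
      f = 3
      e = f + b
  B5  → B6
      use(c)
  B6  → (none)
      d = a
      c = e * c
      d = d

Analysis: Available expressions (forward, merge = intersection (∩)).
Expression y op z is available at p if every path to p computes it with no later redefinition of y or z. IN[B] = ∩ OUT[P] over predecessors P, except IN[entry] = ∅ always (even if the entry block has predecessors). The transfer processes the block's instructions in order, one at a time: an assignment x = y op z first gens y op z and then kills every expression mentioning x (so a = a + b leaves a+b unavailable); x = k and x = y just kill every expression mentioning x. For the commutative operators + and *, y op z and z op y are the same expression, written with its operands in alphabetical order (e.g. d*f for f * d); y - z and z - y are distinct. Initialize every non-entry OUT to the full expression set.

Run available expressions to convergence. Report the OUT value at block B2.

Answer: {d*d}

Derivation:
Per-block solution:
  B0:  IN={}  OUT={}
  B1:  IN={}  OUT={}
  B2:  IN={}  OUT={d*d}
  B3:  IN={d*d}  OUT={}
  B4:  IN={}  OUT={b+f}
  B5:  IN={b+f}  OUT={b+f}
  B6:  IN={b+f}  OUT={b+f}

Merge at B2: IN[B2] = OUT[B1] ∩ OUT[B3] = {}
Applying B2's transfer function to that IN value gives OUT[B2] (row B2 above).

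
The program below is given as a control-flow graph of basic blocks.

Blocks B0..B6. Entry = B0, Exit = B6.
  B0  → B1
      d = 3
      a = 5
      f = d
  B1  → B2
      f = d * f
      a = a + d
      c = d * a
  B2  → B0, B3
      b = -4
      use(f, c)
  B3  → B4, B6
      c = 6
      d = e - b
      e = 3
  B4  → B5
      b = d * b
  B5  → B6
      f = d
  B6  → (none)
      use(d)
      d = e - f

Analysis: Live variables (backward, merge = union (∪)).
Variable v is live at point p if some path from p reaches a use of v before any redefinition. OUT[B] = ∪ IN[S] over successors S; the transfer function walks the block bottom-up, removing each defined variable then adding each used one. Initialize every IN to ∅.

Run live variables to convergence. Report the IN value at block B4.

Fixpoint table:
  B0:   IN={e}   OUT={a, d, e, f}
  B1:   IN={a, d, e, f}   OUT={c, e, f}
  B2:   IN={c, e, f}   OUT={b, e, f}
  B3:   IN={b, e, f}   OUT={b, d, e, f}
  B4:   IN={b, d, e}   OUT={d, e}
  B5:   IN={d, e}   OUT={d, e, f}
  B6:   IN={d, e, f}   OUT={}

Merge at B4: OUT[B4] = IN[B5] = {d, e}
Applying B4's transfer function to that OUT value gives IN[B4] (row B4 above).

Answer: {b, d, e}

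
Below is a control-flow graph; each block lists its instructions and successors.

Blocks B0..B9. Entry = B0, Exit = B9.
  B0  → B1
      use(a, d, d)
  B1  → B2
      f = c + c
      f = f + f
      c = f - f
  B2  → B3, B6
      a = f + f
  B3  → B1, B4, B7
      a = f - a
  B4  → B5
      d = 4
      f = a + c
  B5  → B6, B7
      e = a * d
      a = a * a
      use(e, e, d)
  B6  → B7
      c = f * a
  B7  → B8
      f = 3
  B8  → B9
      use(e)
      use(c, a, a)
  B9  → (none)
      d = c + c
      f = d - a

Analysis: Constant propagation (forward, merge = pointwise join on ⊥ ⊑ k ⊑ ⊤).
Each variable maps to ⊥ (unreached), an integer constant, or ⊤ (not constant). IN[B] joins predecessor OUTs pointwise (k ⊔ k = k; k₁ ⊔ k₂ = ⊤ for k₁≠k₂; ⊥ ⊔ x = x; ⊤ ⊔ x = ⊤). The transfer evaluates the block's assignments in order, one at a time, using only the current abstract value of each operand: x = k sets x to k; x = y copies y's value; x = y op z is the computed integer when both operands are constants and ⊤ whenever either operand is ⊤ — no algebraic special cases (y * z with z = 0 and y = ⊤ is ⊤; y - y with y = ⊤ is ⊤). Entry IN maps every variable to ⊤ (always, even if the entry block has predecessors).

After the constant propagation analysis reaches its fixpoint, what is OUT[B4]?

Answer: {a: ⊤, b: ⊤, c: ⊤, d: 4, e: ⊤, f: ⊤}

Working:
Per-block solution:
  B0: | IN=(all ⊤) | OUT=(all ⊤)
  B1: | IN=(all ⊤) | OUT=(all ⊤)
  B2: | IN=(all ⊤) | OUT=(all ⊤)
  B3: | IN=(all ⊤) | OUT=(all ⊤)
  B4: | IN=(all ⊤) | OUT={d:4; rest ⊤}
  B5: | IN={d:4; rest ⊤} | OUT={d:4; rest ⊤}
  B6: | IN=(all ⊤) | OUT=(all ⊤)
  B7: | IN=(all ⊤) | OUT={f:3; rest ⊤}
  B8: | IN={f:3; rest ⊤} | OUT={f:3; rest ⊤}
  B9: | IN={f:3; rest ⊤} | OUT=(all ⊤)

Merge at B4: IN[B4] = OUT[B3] = {a: ⊤, b: ⊤, c: ⊤, d: ⊤, e: ⊤, f: ⊤}
Applying B4's transfer function to that IN value gives OUT[B4] (row B4 above).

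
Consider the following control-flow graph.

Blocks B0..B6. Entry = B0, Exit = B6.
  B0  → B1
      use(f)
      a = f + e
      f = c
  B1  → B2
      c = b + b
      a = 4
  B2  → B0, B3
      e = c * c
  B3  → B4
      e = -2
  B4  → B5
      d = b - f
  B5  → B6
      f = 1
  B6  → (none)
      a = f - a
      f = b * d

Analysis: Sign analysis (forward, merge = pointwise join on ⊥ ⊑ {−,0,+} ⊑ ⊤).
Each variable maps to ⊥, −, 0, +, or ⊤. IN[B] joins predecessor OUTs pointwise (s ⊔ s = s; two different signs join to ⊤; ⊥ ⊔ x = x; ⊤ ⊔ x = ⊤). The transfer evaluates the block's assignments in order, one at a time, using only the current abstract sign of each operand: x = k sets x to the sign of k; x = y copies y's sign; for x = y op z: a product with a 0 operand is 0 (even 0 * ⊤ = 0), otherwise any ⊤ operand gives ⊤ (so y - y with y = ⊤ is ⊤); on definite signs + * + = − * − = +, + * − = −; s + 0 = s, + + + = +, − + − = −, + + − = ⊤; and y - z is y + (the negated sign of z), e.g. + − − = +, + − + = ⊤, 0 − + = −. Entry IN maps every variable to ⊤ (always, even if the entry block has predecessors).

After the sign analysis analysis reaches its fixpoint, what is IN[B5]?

Answer: {a: +, b: ⊤, c: ⊤, d: ⊤, e: -, f: ⊤}

Trace:
Converged values:
  B0:  IN=(all ⊤)  OUT=(all ⊤)
  B1:  IN=(all ⊤)  OUT={a:+; rest ⊤}
  B2:  IN={a:+; rest ⊤}  OUT={a:+; rest ⊤}
  B3:  IN={a:+; rest ⊤}  OUT={a:+, e:-; rest ⊤}
  B4:  IN={a:+, e:-; rest ⊤}  OUT={a:+, e:-; rest ⊤}
  B5:  IN={a:+, e:-; rest ⊤}  OUT={a:+, e:-, f:+; rest ⊤}
  B6:  IN={a:+, e:-, f:+; rest ⊤}  OUT={e:-; rest ⊤}

Merge at B5: IN[B5] = OUT[B4] = {a: +, b: ⊤, c: ⊤, d: ⊤, e: -, f: ⊤}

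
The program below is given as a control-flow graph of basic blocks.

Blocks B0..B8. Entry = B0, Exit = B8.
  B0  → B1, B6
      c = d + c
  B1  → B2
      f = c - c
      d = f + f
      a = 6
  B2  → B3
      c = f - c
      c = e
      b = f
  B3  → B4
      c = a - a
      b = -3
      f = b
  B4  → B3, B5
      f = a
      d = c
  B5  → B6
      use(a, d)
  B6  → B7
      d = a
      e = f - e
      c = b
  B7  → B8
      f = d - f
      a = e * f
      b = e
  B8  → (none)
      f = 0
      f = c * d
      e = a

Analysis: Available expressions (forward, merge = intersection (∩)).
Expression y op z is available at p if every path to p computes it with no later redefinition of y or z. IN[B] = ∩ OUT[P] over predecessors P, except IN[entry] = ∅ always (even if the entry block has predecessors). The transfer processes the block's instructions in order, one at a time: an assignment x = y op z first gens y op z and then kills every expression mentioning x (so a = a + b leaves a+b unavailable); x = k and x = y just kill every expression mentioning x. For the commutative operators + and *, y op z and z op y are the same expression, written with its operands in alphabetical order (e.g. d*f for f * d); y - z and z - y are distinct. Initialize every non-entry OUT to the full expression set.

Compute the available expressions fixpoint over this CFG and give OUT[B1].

Answer: {c-c, f+f}

Working:
Per-block solution:
  B0: | IN={} | OUT={}
  B1: | IN={} | OUT={c-c, f+f}
  B2: | IN={c-c, f+f} | OUT={f+f}
  B3: | IN={} | OUT={a-a}
  B4: | IN={a-a} | OUT={a-a}
  B5: | IN={a-a} | OUT={a-a}
  B6: | IN={} | OUT={}
  B7: | IN={} | OUT={e*f}
  B8: | IN={e*f} | OUT={c*d}

Merge at B1: IN[B1] = OUT[B0] = {}
Applying B1's transfer function to that IN value gives OUT[B1] (row B1 above).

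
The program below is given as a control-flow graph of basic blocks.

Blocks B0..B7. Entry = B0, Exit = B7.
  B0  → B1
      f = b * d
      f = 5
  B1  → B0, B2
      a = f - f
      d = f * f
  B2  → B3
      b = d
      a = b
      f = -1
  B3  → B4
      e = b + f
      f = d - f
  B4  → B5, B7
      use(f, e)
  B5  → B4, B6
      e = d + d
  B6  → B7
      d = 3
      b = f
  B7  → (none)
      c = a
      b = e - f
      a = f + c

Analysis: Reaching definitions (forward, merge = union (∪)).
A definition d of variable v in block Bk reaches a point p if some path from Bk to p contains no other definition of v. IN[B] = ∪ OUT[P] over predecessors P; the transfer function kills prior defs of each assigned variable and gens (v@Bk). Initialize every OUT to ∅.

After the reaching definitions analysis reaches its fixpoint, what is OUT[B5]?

Answer: {a@B2, b@B2, d@B1, e@B5, f@B3}

Working:
Converged values:
  B0:   IN={a@B1, d@B1, f@B0}   OUT={a@B1, d@B1, f@B0}
  B1:   IN={a@B1, d@B1, f@B0}   OUT={a@B1, d@B1, f@B0}
  B2:   IN={a@B1, d@B1, f@B0}   OUT={a@B2, b@B2, d@B1, f@B2}
  B3:   IN={a@B2, b@B2, d@B1, f@B2}   OUT={a@B2, b@B2, d@B1, e@B3, f@B3}
  B4:   IN={a@B2, b@B2, d@B1, e@B3, e@B5, f@B3}   OUT={a@B2, b@B2, d@B1, e@B3, e@B5, f@B3}
  B5:   IN={a@B2, b@B2, d@B1, e@B3, e@B5, f@B3}   OUT={a@B2, b@B2, d@B1, e@B5, f@B3}
  B6:   IN={a@B2, b@B2, d@B1, e@B5, f@B3}   OUT={a@B2, b@B6, d@B6, e@B5, f@B3}
  B7:   IN={a@B2, b@B2, b@B6, d@B1, d@B6, e@B3, e@B5, f@B3}   OUT={a@B7, b@B7, c@B7, d@B1, d@B6, e@B3, e@B5, f@B3}

Merge at B5: IN[B5] = OUT[B4] = {a@B2, b@B2, d@B1, e@B3, e@B5, f@B3}
Applying B5's transfer function to that IN value gives OUT[B5] (row B5 above).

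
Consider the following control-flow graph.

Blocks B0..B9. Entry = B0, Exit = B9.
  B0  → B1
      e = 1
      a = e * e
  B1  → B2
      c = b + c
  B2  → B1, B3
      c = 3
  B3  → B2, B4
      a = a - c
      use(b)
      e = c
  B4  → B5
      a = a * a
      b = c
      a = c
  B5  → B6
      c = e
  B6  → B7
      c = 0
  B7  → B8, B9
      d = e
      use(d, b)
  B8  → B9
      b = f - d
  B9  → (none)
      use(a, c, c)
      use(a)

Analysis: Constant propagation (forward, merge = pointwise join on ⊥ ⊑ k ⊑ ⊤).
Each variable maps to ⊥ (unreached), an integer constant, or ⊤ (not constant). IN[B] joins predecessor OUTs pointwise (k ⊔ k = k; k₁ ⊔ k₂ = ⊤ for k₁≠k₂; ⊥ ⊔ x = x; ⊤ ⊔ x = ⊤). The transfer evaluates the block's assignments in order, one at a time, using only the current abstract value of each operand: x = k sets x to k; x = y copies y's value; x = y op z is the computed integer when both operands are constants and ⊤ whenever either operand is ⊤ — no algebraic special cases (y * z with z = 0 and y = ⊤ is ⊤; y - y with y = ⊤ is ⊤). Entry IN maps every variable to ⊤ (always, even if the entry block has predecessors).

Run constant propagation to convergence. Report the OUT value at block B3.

Converged values:
  B0:   IN=(all ⊤)   OUT={a:1, e:1; rest ⊤}
  B1:   IN=(all ⊤)   OUT=(all ⊤)
  B2:   IN=(all ⊤)   OUT={c:3; rest ⊤}
  B3:   IN={c:3; rest ⊤}   OUT={c:3, e:3; rest ⊤}
  B4:   IN={c:3, e:3; rest ⊤}   OUT={a:3, b:3, c:3, e:3; rest ⊤}
  B5:   IN={a:3, b:3, c:3, e:3; rest ⊤}   OUT={a:3, b:3, c:3, e:3; rest ⊤}
  B6:   IN={a:3, b:3, c:3, e:3; rest ⊤}   OUT={a:3, b:3, c:0, e:3; rest ⊤}
  B7:   IN={a:3, b:3, c:0, e:3; rest ⊤}   OUT={a:3, b:3, c:0, d:3, e:3; rest ⊤}
  B8:   IN={a:3, b:3, c:0, d:3, e:3; rest ⊤}   OUT={a:3, c:0, d:3, e:3; rest ⊤}
  B9:   IN={a:3, c:0, d:3, e:3; rest ⊤}   OUT={a:3, c:0, d:3, e:3; rest ⊤}

Merge at B3: IN[B3] = OUT[B2] = {a: ⊤, b: ⊤, c: 3, d: ⊤, e: ⊤, f: ⊤}
Applying B3's transfer function to that IN value gives OUT[B3] (row B3 above).

Answer: {a: ⊤, b: ⊤, c: 3, d: ⊤, e: 3, f: ⊤}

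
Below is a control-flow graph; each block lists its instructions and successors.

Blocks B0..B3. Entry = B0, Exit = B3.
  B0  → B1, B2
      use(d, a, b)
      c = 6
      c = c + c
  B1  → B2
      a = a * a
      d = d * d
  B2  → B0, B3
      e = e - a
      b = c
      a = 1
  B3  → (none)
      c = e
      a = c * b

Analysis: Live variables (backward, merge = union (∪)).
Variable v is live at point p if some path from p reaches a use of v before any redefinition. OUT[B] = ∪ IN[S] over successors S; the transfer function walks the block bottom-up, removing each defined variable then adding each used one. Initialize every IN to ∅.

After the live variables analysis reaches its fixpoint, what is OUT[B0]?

Answer: {a, c, d, e}

Working:
Converged values:
  B0:  IN={a, b, d, e}  OUT={a, c, d, e}
  B1:  IN={a, c, d, e}  OUT={a, c, d, e}
  B2:  IN={a, c, d, e}  OUT={a, b, d, e}
  B3:  IN={b, e}  OUT={}

Merge at B0: OUT[B0] = IN[B1] ⊔ IN[B2] = {a, c, d, e}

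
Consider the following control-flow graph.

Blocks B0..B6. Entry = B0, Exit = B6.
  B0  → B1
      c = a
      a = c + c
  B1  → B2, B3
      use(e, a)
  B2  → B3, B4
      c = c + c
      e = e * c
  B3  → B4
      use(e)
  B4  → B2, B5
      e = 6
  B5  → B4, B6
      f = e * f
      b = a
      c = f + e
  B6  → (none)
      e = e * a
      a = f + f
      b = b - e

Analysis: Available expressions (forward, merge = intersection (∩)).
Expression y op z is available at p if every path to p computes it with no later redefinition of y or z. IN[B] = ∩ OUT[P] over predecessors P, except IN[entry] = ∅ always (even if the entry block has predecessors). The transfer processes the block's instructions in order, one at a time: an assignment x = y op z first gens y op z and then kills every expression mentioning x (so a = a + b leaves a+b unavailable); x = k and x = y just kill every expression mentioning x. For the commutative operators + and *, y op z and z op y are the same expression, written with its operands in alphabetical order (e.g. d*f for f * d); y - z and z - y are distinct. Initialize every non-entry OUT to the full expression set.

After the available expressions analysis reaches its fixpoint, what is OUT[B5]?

Answer: {e+f}

Working:
Per-block solution:
  B0: | IN={} | OUT={c+c}
  B1: | IN={c+c} | OUT={c+c}
  B2: | IN={} | OUT={}
  B3: | IN={} | OUT={}
  B4: | IN={} | OUT={}
  B5: | IN={} | OUT={e+f}
  B6: | IN={e+f} | OUT={f+f}

Merge at B5: IN[B5] = OUT[B4] = {}
Applying B5's transfer function to that IN value gives OUT[B5] (row B5 above).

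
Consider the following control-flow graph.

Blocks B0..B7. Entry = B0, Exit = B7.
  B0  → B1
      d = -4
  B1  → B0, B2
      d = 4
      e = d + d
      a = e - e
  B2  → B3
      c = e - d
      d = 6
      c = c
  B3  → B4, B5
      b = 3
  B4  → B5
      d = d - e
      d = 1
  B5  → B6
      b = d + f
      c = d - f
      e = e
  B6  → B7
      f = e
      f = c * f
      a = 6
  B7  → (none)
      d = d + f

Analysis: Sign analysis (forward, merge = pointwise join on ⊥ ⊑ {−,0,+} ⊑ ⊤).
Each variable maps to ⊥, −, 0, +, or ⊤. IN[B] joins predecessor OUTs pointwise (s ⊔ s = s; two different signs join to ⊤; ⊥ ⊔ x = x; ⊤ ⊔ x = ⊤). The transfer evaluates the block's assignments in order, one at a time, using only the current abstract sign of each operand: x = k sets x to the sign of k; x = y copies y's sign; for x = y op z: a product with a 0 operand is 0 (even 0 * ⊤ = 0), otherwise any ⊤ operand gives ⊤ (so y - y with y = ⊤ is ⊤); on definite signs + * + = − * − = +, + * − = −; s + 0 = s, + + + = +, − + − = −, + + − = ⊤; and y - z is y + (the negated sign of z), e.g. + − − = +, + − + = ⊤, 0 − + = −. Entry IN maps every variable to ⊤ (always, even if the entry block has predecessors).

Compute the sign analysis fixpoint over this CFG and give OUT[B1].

Fixpoint table:
  B0:   IN=(all ⊤)   OUT={d:-; rest ⊤}
  B1:   IN={d:-; rest ⊤}   OUT={d:+, e:+; rest ⊤}
  B2:   IN={d:+, e:+; rest ⊤}   OUT={d:+, e:+; rest ⊤}
  B3:   IN={d:+, e:+; rest ⊤}   OUT={b:+, d:+, e:+; rest ⊤}
  B4:   IN={b:+, d:+, e:+; rest ⊤}   OUT={b:+, d:+, e:+; rest ⊤}
  B5:   IN={b:+, d:+, e:+; rest ⊤}   OUT={d:+, e:+; rest ⊤}
  B6:   IN={d:+, e:+; rest ⊤}   OUT={a:+, d:+, e:+; rest ⊤}
  B7:   IN={a:+, d:+, e:+; rest ⊤}   OUT={a:+, e:+; rest ⊤}

Merge at B1: IN[B1] = OUT[B0] = {a: ⊤, b: ⊤, c: ⊤, d: -, e: ⊤, f: ⊤}
Applying B1's transfer function to that IN value gives OUT[B1] (row B1 above).

Answer: {a: ⊤, b: ⊤, c: ⊤, d: +, e: +, f: ⊤}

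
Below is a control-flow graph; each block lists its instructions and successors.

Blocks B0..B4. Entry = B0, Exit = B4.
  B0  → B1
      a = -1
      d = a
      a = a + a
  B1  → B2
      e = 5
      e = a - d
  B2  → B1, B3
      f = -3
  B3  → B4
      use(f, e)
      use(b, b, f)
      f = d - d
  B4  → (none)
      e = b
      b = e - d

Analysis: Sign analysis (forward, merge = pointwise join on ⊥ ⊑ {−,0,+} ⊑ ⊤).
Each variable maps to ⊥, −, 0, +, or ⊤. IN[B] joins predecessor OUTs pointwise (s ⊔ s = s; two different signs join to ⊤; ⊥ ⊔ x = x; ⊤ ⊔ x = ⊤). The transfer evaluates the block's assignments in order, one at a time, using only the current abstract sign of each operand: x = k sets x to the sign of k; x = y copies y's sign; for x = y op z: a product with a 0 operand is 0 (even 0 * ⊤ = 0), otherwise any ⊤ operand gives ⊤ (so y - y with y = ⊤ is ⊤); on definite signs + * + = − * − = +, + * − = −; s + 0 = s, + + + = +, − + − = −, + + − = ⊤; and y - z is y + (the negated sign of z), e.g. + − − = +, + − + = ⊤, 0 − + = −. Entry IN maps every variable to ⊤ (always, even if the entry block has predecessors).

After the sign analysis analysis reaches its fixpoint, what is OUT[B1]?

Per-block solution:
  B0:   IN=(all ⊤)   OUT={a:-, d:-; rest ⊤}
  B1:   IN={a:-, d:-; rest ⊤}   OUT={a:-, d:-; rest ⊤}
  B2:   IN={a:-, d:-; rest ⊤}   OUT={a:-, d:-, f:-; rest ⊤}
  B3:   IN={a:-, d:-, f:-; rest ⊤}   OUT={a:-, d:-; rest ⊤}
  B4:   IN={a:-, d:-; rest ⊤}   OUT={a:-, d:-; rest ⊤}

Merge at B1: IN[B1] = OUT[B0] ⊔ OUT[B2] = {a: -, b: ⊤, c: ⊤, d: -, e: ⊤, f: ⊤}
Applying B1's transfer function to that IN value gives OUT[B1] (row B1 above).

Answer: {a: -, b: ⊤, c: ⊤, d: -, e: ⊤, f: ⊤}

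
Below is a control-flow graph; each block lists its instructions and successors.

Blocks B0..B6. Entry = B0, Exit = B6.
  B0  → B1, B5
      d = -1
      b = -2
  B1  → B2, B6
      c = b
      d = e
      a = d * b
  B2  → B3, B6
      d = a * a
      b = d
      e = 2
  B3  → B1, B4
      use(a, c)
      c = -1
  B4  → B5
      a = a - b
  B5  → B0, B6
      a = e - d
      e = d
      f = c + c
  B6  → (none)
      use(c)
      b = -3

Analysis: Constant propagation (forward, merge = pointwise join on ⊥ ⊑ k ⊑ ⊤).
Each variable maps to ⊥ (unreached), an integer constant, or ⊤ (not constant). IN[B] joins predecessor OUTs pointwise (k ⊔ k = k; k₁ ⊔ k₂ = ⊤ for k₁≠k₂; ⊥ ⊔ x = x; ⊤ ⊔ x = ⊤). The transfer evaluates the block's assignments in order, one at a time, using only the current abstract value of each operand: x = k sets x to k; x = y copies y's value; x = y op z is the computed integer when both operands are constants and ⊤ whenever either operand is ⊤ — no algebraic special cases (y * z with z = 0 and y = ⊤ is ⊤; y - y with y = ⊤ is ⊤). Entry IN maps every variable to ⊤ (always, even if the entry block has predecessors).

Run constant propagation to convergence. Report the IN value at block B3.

Fixpoint table:
  B0: | IN=(all ⊤) | OUT={b:-2, d:-1; rest ⊤}
  B1: | IN=(all ⊤) | OUT=(all ⊤)
  B2: | IN=(all ⊤) | OUT={e:2; rest ⊤}
  B3: | IN={e:2; rest ⊤} | OUT={c:-1, e:2; rest ⊤}
  B4: | IN={c:-1, e:2; rest ⊤} | OUT={c:-1, e:2; rest ⊤}
  B5: | IN=(all ⊤) | OUT=(all ⊤)
  B6: | IN=(all ⊤) | OUT={b:-3; rest ⊤}

Merge at B3: IN[B3] = OUT[B2] = {a: ⊤, b: ⊤, c: ⊤, d: ⊤, e: 2, f: ⊤}

Answer: {a: ⊤, b: ⊤, c: ⊤, d: ⊤, e: 2, f: ⊤}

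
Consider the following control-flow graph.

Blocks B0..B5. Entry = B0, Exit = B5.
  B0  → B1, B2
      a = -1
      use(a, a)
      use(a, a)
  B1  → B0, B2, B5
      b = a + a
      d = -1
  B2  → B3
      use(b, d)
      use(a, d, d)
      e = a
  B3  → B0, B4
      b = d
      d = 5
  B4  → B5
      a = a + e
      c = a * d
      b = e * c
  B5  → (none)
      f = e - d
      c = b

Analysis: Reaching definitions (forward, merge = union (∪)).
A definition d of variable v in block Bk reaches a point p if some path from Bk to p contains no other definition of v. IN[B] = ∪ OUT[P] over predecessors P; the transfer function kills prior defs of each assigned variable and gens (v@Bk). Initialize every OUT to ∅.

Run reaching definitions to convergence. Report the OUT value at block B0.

Answer: {a@B0, b@B1, b@B3, d@B1, d@B3, e@B2}

Derivation:
Fixpoint table:
  B0:  IN={a@B0, b@B1, b@B3, d@B1, d@B3, e@B2}  OUT={a@B0, b@B1, b@B3, d@B1, d@B3, e@B2}
  B1:  IN={a@B0, b@B1, b@B3, d@B1, d@B3, e@B2}  OUT={a@B0, b@B1, d@B1, e@B2}
  B2:  IN={a@B0, b@B1, b@B3, d@B1, d@B3, e@B2}  OUT={a@B0, b@B1, b@B3, d@B1, d@B3, e@B2}
  B3:  IN={a@B0, b@B1, b@B3, d@B1, d@B3, e@B2}  OUT={a@B0, b@B3, d@B3, e@B2}
  B4:  IN={a@B0, b@B3, d@B3, e@B2}  OUT={a@B4, b@B4, c@B4, d@B3, e@B2}
  B5:  IN={a@B0, a@B4, b@B1, b@B4, c@B4, d@B1, d@B3, e@B2}  OUT={a@B0, a@B4, b@B1, b@B4, c@B5, d@B1, d@B3, e@B2, f@B5}

Merge at B0 (entry node, so the boundary value {} is joined with the incoming edge(s)): IN[B0] = {} ⊔ OUT[B1] ⊔ OUT[B3] = {a@B0, b@B1, b@B3, d@B1, d@B3, e@B2}
Applying B0's transfer function to that IN value gives OUT[B0] (row B0 above).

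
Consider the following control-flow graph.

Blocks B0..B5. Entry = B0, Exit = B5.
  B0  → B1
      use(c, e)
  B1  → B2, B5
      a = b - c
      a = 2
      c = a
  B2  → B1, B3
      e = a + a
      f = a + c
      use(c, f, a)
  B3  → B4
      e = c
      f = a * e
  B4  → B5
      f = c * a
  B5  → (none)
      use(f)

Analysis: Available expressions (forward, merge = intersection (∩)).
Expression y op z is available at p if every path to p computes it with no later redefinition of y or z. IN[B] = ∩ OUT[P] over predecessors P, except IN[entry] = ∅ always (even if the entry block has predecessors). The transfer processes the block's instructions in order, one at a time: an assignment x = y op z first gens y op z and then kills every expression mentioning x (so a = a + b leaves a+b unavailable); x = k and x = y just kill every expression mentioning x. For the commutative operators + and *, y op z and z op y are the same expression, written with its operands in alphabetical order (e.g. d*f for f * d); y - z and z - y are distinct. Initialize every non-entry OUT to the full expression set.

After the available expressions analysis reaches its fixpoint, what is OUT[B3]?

Fixpoint table:
  B0: | IN={} | OUT={}
  B1: | IN={} | OUT={}
  B2: | IN={} | OUT={a+a, a+c}
  B3: | IN={a+a, a+c} | OUT={a*e, a+a, a+c}
  B4: | IN={a*e, a+a, a+c} | OUT={a*c, a*e, a+a, a+c}
  B5: | IN={} | OUT={}

Merge at B3: IN[B3] = OUT[B2] = {a+a, a+c}
Applying B3's transfer function to that IN value gives OUT[B3] (row B3 above).

Answer: {a*e, a+a, a+c}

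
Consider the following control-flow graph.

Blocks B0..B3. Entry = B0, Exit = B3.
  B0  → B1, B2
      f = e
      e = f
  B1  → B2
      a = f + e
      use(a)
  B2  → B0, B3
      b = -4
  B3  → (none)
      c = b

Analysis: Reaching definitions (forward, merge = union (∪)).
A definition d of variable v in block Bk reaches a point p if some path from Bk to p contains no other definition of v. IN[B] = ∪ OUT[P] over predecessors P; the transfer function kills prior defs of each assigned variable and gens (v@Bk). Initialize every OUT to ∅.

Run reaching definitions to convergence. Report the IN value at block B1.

Answer: {a@B1, b@B2, e@B0, f@B0}

Derivation:
Fixpoint table:
  B0:  IN={a@B1, b@B2, e@B0, f@B0}  OUT={a@B1, b@B2, e@B0, f@B0}
  B1:  IN={a@B1, b@B2, e@B0, f@B0}  OUT={a@B1, b@B2, e@B0, f@B0}
  B2:  IN={a@B1, b@B2, e@B0, f@B0}  OUT={a@B1, b@B2, e@B0, f@B0}
  B3:  IN={a@B1, b@B2, e@B0, f@B0}  OUT={a@B1, b@B2, c@B3, e@B0, f@B0}

Merge at B1: IN[B1] = OUT[B0] = {a@B1, b@B2, e@B0, f@B0}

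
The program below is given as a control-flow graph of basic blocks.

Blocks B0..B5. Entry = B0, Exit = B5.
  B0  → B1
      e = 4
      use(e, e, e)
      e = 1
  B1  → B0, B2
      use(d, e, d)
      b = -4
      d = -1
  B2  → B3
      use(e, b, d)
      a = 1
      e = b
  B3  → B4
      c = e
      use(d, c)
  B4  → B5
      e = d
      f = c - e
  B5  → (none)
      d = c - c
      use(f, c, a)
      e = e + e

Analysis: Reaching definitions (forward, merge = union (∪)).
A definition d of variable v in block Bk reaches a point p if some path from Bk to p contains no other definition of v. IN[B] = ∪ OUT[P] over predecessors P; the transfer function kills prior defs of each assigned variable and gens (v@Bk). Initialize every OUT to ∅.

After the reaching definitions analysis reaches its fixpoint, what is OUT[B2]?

Converged values:
  B0: | IN={b@B1, d@B1, e@B0} | OUT={b@B1, d@B1, e@B0}
  B1: | IN={b@B1, d@B1, e@B0} | OUT={b@B1, d@B1, e@B0}
  B2: | IN={b@B1, d@B1, e@B0} | OUT={a@B2, b@B1, d@B1, e@B2}
  B3: | IN={a@B2, b@B1, d@B1, e@B2} | OUT={a@B2, b@B1, c@B3, d@B1, e@B2}
  B4: | IN={a@B2, b@B1, c@B3, d@B1, e@B2} | OUT={a@B2, b@B1, c@B3, d@B1, e@B4, f@B4}
  B5: | IN={a@B2, b@B1, c@B3, d@B1, e@B4, f@B4} | OUT={a@B2, b@B1, c@B3, d@B5, e@B5, f@B4}

Merge at B2: IN[B2] = OUT[B1] = {b@B1, d@B1, e@B0}
Applying B2's transfer function to that IN value gives OUT[B2] (row B2 above).

Answer: {a@B2, b@B1, d@B1, e@B2}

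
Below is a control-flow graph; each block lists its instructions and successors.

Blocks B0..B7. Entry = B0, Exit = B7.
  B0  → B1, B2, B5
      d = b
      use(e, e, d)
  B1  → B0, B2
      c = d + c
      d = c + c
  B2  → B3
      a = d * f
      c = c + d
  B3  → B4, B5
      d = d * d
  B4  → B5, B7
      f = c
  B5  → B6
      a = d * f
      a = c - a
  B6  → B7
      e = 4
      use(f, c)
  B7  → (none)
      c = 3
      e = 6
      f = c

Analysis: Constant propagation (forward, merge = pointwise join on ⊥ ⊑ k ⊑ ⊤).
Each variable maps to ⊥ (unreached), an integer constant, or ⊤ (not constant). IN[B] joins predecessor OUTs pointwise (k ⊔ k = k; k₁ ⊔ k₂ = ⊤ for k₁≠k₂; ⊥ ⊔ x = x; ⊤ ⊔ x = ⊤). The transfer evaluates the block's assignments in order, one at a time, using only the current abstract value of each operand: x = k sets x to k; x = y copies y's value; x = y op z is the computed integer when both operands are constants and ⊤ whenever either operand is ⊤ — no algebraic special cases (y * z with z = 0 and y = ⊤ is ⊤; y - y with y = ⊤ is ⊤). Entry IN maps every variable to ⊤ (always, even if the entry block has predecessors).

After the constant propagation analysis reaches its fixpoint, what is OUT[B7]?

Per-block solution:
  B0:  IN=(all ⊤)  OUT=(all ⊤)
  B1:  IN=(all ⊤)  OUT=(all ⊤)
  B2:  IN=(all ⊤)  OUT=(all ⊤)
  B3:  IN=(all ⊤)  OUT=(all ⊤)
  B4:  IN=(all ⊤)  OUT=(all ⊤)
  B5:  IN=(all ⊤)  OUT=(all ⊤)
  B6:  IN=(all ⊤)  OUT={e:4; rest ⊤}
  B7:  IN=(all ⊤)  OUT={c:3, e:6, f:3; rest ⊤}

Merge at B7: IN[B7] = OUT[B4] ⊔ OUT[B6] = {a: ⊤, b: ⊤, c: ⊤, d: ⊤, e: ⊤, f: ⊤}
Applying B7's transfer function to that IN value gives OUT[B7] (row B7 above).

Answer: {a: ⊤, b: ⊤, c: 3, d: ⊤, e: 6, f: 3}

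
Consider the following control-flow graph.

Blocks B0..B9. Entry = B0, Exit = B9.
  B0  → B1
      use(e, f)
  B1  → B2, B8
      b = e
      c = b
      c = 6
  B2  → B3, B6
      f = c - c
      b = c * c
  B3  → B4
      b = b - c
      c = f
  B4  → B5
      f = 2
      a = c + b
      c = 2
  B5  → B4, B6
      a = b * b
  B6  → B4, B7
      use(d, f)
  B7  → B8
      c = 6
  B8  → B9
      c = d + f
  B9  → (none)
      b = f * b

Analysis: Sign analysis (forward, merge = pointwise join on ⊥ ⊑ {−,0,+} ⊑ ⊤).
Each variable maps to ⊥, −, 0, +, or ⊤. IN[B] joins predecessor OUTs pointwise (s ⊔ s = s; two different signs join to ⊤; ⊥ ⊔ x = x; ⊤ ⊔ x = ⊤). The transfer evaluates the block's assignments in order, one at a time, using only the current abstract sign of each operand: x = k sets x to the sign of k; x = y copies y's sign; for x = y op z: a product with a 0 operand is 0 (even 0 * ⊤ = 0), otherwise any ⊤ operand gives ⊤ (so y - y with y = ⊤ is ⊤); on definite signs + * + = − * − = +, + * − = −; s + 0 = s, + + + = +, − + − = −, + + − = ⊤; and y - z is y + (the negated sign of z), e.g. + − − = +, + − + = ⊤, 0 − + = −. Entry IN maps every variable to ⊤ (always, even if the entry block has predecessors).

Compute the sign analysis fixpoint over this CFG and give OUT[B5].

Converged values:
  B0:   IN=(all ⊤)   OUT=(all ⊤)
  B1:   IN=(all ⊤)   OUT={c:+; rest ⊤}
  B2:   IN={c:+; rest ⊤}   OUT={b:+, c:+; rest ⊤}
  B3:   IN={b:+, c:+; rest ⊤}   OUT=(all ⊤)
  B4:   IN=(all ⊤)   OUT={c:+, f:+; rest ⊤}
  B5:   IN={c:+, f:+; rest ⊤}   OUT={c:+, f:+; rest ⊤}
  B6:   IN={c:+; rest ⊤}   OUT={c:+; rest ⊤}
  B7:   IN={c:+; rest ⊤}   OUT={c:+; rest ⊤}
  B8:   IN={c:+; rest ⊤}   OUT=(all ⊤)
  B9:   IN=(all ⊤)   OUT=(all ⊤)

Merge at B5: IN[B5] = OUT[B4] = {a: ⊤, b: ⊤, c: +, d: ⊤, e: ⊤, f: +}
Applying B5's transfer function to that IN value gives OUT[B5] (row B5 above).

Answer: {a: ⊤, b: ⊤, c: +, d: ⊤, e: ⊤, f: +}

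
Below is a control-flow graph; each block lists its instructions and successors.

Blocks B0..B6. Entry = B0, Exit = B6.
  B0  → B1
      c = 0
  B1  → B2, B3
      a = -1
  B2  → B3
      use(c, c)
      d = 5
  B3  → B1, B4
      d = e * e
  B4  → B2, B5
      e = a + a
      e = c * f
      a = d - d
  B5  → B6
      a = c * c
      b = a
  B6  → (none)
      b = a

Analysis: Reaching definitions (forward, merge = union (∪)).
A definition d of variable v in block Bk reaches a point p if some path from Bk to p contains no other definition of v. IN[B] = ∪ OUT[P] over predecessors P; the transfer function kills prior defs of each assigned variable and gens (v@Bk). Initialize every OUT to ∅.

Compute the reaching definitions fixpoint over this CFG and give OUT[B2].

Converged values:
  B0:  IN={}  OUT={c@B0}
  B1:  IN={a@B1, a@B4, c@B0, d@B3, e@B4}  OUT={a@B1, c@B0, d@B3, e@B4}
  B2:  IN={a@B1, a@B4, c@B0, d@B3, e@B4}  OUT={a@B1, a@B4, c@B0, d@B2, e@B4}
  B3:  IN={a@B1, a@B4, c@B0, d@B2, d@B3, e@B4}  OUT={a@B1, a@B4, c@B0, d@B3, e@B4}
  B4:  IN={a@B1, a@B4, c@B0, d@B3, e@B4}  OUT={a@B4, c@B0, d@B3, e@B4}
  B5:  IN={a@B4, c@B0, d@B3, e@B4}  OUT={a@B5, b@B5, c@B0, d@B3, e@B4}
  B6:  IN={a@B5, b@B5, c@B0, d@B3, e@B4}  OUT={a@B5, b@B6, c@B0, d@B3, e@B4}

Merge at B2: IN[B2] = OUT[B1] ⊔ OUT[B4] = {a@B1, a@B4, c@B0, d@B3, e@B4}
Applying B2's transfer function to that IN value gives OUT[B2] (row B2 above).

Answer: {a@B1, a@B4, c@B0, d@B2, e@B4}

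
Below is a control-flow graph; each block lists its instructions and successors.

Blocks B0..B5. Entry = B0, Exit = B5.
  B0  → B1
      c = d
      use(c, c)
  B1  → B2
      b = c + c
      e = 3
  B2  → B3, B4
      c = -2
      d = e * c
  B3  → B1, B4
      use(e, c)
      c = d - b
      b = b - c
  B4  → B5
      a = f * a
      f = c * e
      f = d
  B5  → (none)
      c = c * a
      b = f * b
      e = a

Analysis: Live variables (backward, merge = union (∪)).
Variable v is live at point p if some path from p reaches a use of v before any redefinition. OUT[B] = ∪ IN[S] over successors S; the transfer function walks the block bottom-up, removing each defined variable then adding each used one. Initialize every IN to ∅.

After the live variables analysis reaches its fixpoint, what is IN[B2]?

Answer: {a, b, e, f}

Derivation:
Fixpoint table:
  B0:  IN={a, d, f}  OUT={a, c, f}
  B1:  IN={a, c, f}  OUT={a, b, e, f}
  B2:  IN={a, b, e, f}  OUT={a, b, c, d, e, f}
  B3:  IN={a, b, c, d, e, f}  OUT={a, b, c, d, e, f}
  B4:  IN={a, b, c, d, e, f}  OUT={a, b, c, f}
  B5:  IN={a, b, c, f}  OUT={}

Merge at B2: OUT[B2] = IN[B3] ⊔ IN[B4] = {a, b, c, d, e, f}
Applying B2's transfer function to that OUT value gives IN[B2] (row B2 above).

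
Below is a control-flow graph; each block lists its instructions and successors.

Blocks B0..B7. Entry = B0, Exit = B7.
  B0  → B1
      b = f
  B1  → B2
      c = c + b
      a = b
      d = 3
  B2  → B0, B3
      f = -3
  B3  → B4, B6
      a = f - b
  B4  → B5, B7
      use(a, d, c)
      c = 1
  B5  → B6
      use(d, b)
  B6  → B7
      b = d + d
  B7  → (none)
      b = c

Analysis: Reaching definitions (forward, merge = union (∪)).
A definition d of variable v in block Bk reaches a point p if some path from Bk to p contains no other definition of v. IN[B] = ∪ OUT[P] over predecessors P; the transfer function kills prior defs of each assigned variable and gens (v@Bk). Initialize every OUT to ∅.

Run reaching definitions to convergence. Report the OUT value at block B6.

Converged values:
  B0:  IN={a@B1, b@B0, c@B1, d@B1, f@B2}  OUT={a@B1, b@B0, c@B1, d@B1, f@B2}
  B1:  IN={a@B1, b@B0, c@B1, d@B1, f@B2}  OUT={a@B1, b@B0, c@B1, d@B1, f@B2}
  B2:  IN={a@B1, b@B0, c@B1, d@B1, f@B2}  OUT={a@B1, b@B0, c@B1, d@B1, f@B2}
  B3:  IN={a@B1, b@B0, c@B1, d@B1, f@B2}  OUT={a@B3, b@B0, c@B1, d@B1, f@B2}
  B4:  IN={a@B3, b@B0, c@B1, d@B1, f@B2}  OUT={a@B3, b@B0, c@B4, d@B1, f@B2}
  B5:  IN={a@B3, b@B0, c@B4, d@B1, f@B2}  OUT={a@B3, b@B0, c@B4, d@B1, f@B2}
  B6:  IN={a@B3, b@B0, c@B1, c@B4, d@B1, f@B2}  OUT={a@B3, b@B6, c@B1, c@B4, d@B1, f@B2}
  B7:  IN={a@B3, b@B0, b@B6, c@B1, c@B4, d@B1, f@B2}  OUT={a@B3, b@B7, c@B1, c@B4, d@B1, f@B2}

Merge at B6: IN[B6] = OUT[B3] ⊔ OUT[B5] = {a@B3, b@B0, c@B1, c@B4, d@B1, f@B2}
Applying B6's transfer function to that IN value gives OUT[B6] (row B6 above).

Answer: {a@B3, b@B6, c@B1, c@B4, d@B1, f@B2}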